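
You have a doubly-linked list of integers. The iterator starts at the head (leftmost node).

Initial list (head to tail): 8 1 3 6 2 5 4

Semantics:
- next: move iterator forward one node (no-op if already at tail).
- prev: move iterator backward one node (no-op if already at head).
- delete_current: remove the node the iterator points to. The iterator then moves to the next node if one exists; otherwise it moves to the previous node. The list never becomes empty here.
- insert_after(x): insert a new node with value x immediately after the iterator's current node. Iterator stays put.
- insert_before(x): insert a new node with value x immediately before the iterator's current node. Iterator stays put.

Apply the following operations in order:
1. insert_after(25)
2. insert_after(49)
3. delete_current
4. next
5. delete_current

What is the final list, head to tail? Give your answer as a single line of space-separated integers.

After 1 (insert_after(25)): list=[8, 25, 1, 3, 6, 2, 5, 4] cursor@8
After 2 (insert_after(49)): list=[8, 49, 25, 1, 3, 6, 2, 5, 4] cursor@8
After 3 (delete_current): list=[49, 25, 1, 3, 6, 2, 5, 4] cursor@49
After 4 (next): list=[49, 25, 1, 3, 6, 2, 5, 4] cursor@25
After 5 (delete_current): list=[49, 1, 3, 6, 2, 5, 4] cursor@1

Answer: 49 1 3 6 2 5 4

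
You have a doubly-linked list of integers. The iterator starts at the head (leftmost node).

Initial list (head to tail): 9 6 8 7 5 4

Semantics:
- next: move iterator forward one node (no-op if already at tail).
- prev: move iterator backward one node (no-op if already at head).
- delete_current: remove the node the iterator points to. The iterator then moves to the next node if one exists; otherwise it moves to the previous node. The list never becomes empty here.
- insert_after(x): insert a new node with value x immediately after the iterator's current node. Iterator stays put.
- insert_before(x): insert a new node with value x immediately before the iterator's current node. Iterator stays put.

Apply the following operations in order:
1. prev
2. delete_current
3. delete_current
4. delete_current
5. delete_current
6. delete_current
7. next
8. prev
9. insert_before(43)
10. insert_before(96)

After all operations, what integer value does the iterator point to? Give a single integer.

After 1 (prev): list=[9, 6, 8, 7, 5, 4] cursor@9
After 2 (delete_current): list=[6, 8, 7, 5, 4] cursor@6
After 3 (delete_current): list=[8, 7, 5, 4] cursor@8
After 4 (delete_current): list=[7, 5, 4] cursor@7
After 5 (delete_current): list=[5, 4] cursor@5
After 6 (delete_current): list=[4] cursor@4
After 7 (next): list=[4] cursor@4
After 8 (prev): list=[4] cursor@4
After 9 (insert_before(43)): list=[43, 4] cursor@4
After 10 (insert_before(96)): list=[43, 96, 4] cursor@4

Answer: 4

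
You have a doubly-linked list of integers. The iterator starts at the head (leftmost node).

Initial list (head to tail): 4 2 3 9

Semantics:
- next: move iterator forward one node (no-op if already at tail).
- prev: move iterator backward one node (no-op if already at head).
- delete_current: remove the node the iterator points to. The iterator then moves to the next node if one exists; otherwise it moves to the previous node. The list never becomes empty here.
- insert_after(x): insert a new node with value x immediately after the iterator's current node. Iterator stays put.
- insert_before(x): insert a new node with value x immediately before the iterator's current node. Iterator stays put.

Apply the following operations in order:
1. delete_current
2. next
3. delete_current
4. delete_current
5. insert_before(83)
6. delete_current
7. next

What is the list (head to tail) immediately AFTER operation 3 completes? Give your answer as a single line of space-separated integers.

After 1 (delete_current): list=[2, 3, 9] cursor@2
After 2 (next): list=[2, 3, 9] cursor@3
After 3 (delete_current): list=[2, 9] cursor@9

Answer: 2 9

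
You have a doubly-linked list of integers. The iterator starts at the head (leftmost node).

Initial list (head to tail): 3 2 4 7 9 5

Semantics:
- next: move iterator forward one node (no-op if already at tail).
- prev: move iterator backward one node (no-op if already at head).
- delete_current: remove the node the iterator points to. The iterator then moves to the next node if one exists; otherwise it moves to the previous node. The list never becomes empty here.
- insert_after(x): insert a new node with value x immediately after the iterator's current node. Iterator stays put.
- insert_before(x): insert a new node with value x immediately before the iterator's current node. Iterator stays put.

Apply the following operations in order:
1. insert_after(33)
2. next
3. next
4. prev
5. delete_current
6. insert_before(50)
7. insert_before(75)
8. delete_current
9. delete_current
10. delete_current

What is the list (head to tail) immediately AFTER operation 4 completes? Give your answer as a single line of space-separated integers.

Answer: 3 33 2 4 7 9 5

Derivation:
After 1 (insert_after(33)): list=[3, 33, 2, 4, 7, 9, 5] cursor@3
After 2 (next): list=[3, 33, 2, 4, 7, 9, 5] cursor@33
After 3 (next): list=[3, 33, 2, 4, 7, 9, 5] cursor@2
After 4 (prev): list=[3, 33, 2, 4, 7, 9, 5] cursor@33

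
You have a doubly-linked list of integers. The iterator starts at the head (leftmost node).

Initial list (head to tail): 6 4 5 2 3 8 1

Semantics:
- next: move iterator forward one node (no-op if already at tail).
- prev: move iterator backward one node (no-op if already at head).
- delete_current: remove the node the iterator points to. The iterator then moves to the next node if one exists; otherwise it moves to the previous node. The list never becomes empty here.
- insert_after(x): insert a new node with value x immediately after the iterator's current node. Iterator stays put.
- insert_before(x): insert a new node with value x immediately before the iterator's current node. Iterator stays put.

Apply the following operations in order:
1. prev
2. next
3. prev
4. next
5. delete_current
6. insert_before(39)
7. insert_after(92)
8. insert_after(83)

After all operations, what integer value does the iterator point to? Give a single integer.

After 1 (prev): list=[6, 4, 5, 2, 3, 8, 1] cursor@6
After 2 (next): list=[6, 4, 5, 2, 3, 8, 1] cursor@4
After 3 (prev): list=[6, 4, 5, 2, 3, 8, 1] cursor@6
After 4 (next): list=[6, 4, 5, 2, 3, 8, 1] cursor@4
After 5 (delete_current): list=[6, 5, 2, 3, 8, 1] cursor@5
After 6 (insert_before(39)): list=[6, 39, 5, 2, 3, 8, 1] cursor@5
After 7 (insert_after(92)): list=[6, 39, 5, 92, 2, 3, 8, 1] cursor@5
After 8 (insert_after(83)): list=[6, 39, 5, 83, 92, 2, 3, 8, 1] cursor@5

Answer: 5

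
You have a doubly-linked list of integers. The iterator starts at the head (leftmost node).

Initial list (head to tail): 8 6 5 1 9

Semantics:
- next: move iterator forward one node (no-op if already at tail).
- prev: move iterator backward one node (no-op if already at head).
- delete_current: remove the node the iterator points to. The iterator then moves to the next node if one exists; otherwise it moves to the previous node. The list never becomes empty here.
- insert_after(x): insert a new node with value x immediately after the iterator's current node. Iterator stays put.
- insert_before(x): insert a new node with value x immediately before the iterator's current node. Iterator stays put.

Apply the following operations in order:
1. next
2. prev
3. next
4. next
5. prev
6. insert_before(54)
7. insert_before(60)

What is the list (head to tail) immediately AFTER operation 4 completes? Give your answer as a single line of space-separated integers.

Answer: 8 6 5 1 9

Derivation:
After 1 (next): list=[8, 6, 5, 1, 9] cursor@6
After 2 (prev): list=[8, 6, 5, 1, 9] cursor@8
After 3 (next): list=[8, 6, 5, 1, 9] cursor@6
After 4 (next): list=[8, 6, 5, 1, 9] cursor@5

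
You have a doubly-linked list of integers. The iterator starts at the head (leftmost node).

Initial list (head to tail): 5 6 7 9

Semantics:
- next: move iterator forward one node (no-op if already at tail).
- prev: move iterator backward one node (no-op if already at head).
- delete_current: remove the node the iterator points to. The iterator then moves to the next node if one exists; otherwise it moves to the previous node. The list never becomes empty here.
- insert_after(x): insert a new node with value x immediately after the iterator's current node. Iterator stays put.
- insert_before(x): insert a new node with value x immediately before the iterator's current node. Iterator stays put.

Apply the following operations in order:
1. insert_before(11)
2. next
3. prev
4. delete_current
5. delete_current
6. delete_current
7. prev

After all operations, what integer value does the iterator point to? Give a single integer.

After 1 (insert_before(11)): list=[11, 5, 6, 7, 9] cursor@5
After 2 (next): list=[11, 5, 6, 7, 9] cursor@6
After 3 (prev): list=[11, 5, 6, 7, 9] cursor@5
After 4 (delete_current): list=[11, 6, 7, 9] cursor@6
After 5 (delete_current): list=[11, 7, 9] cursor@7
After 6 (delete_current): list=[11, 9] cursor@9
After 7 (prev): list=[11, 9] cursor@11

Answer: 11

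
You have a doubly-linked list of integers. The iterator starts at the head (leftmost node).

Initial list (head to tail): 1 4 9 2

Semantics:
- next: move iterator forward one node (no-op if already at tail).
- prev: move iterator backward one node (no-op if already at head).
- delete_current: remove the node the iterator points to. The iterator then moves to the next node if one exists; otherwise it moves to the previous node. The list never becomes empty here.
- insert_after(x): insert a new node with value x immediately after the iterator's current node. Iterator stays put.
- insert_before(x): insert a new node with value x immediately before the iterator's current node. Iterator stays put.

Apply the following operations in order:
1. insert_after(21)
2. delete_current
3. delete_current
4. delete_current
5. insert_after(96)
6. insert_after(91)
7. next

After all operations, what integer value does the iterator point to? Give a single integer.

After 1 (insert_after(21)): list=[1, 21, 4, 9, 2] cursor@1
After 2 (delete_current): list=[21, 4, 9, 2] cursor@21
After 3 (delete_current): list=[4, 9, 2] cursor@4
After 4 (delete_current): list=[9, 2] cursor@9
After 5 (insert_after(96)): list=[9, 96, 2] cursor@9
After 6 (insert_after(91)): list=[9, 91, 96, 2] cursor@9
After 7 (next): list=[9, 91, 96, 2] cursor@91

Answer: 91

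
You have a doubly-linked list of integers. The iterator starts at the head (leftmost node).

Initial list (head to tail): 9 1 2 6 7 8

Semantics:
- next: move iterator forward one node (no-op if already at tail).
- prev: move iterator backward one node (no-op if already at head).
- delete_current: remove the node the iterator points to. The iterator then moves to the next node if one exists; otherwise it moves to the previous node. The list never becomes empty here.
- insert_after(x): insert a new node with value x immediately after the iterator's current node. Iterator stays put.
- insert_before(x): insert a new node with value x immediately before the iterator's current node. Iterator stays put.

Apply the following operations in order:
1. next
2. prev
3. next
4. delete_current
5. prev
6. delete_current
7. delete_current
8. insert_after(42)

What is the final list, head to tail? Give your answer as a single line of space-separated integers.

After 1 (next): list=[9, 1, 2, 6, 7, 8] cursor@1
After 2 (prev): list=[9, 1, 2, 6, 7, 8] cursor@9
After 3 (next): list=[9, 1, 2, 6, 7, 8] cursor@1
After 4 (delete_current): list=[9, 2, 6, 7, 8] cursor@2
After 5 (prev): list=[9, 2, 6, 7, 8] cursor@9
After 6 (delete_current): list=[2, 6, 7, 8] cursor@2
After 7 (delete_current): list=[6, 7, 8] cursor@6
After 8 (insert_after(42)): list=[6, 42, 7, 8] cursor@6

Answer: 6 42 7 8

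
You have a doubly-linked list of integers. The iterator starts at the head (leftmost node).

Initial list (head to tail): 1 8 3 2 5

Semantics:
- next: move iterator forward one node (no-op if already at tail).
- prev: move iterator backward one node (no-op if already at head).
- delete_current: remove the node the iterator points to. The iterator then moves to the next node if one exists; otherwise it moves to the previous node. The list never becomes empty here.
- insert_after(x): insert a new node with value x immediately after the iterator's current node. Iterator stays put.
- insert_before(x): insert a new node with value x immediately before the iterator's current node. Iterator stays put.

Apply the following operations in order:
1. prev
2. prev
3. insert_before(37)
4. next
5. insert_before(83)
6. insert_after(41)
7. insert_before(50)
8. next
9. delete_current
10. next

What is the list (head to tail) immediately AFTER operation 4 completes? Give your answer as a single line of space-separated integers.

After 1 (prev): list=[1, 8, 3, 2, 5] cursor@1
After 2 (prev): list=[1, 8, 3, 2, 5] cursor@1
After 3 (insert_before(37)): list=[37, 1, 8, 3, 2, 5] cursor@1
After 4 (next): list=[37, 1, 8, 3, 2, 5] cursor@8

Answer: 37 1 8 3 2 5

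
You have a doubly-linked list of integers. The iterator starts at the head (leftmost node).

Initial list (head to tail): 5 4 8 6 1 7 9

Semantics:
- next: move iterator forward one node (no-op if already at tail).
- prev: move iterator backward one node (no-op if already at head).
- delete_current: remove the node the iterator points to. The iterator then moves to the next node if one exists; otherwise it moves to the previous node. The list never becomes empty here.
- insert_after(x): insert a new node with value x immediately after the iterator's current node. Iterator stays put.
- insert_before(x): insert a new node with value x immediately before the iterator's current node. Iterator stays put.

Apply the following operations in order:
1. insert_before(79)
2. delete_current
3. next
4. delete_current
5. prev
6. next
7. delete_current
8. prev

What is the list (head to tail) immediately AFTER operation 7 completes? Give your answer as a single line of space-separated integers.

Answer: 79 4 1 7 9

Derivation:
After 1 (insert_before(79)): list=[79, 5, 4, 8, 6, 1, 7, 9] cursor@5
After 2 (delete_current): list=[79, 4, 8, 6, 1, 7, 9] cursor@4
After 3 (next): list=[79, 4, 8, 6, 1, 7, 9] cursor@8
After 4 (delete_current): list=[79, 4, 6, 1, 7, 9] cursor@6
After 5 (prev): list=[79, 4, 6, 1, 7, 9] cursor@4
After 6 (next): list=[79, 4, 6, 1, 7, 9] cursor@6
After 7 (delete_current): list=[79, 4, 1, 7, 9] cursor@1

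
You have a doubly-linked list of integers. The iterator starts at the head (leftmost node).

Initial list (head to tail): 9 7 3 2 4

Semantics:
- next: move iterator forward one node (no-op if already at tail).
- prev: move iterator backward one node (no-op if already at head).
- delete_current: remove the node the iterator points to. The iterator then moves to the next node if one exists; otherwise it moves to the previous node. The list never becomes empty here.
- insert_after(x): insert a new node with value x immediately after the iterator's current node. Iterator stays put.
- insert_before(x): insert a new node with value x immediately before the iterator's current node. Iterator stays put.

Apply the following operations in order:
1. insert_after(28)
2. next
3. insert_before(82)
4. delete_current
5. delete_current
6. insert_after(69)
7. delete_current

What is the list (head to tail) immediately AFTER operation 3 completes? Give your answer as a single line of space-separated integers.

Answer: 9 82 28 7 3 2 4

Derivation:
After 1 (insert_after(28)): list=[9, 28, 7, 3, 2, 4] cursor@9
After 2 (next): list=[9, 28, 7, 3, 2, 4] cursor@28
After 3 (insert_before(82)): list=[9, 82, 28, 7, 3, 2, 4] cursor@28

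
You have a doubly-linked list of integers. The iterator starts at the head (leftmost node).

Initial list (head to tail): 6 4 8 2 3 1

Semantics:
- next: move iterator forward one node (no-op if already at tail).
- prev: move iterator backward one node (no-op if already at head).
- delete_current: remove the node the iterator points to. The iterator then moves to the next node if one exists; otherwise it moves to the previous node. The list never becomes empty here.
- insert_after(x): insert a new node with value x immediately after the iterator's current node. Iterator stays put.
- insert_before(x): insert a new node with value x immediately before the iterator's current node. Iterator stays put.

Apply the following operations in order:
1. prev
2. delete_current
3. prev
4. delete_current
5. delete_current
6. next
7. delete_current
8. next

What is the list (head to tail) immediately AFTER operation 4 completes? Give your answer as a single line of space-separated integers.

After 1 (prev): list=[6, 4, 8, 2, 3, 1] cursor@6
After 2 (delete_current): list=[4, 8, 2, 3, 1] cursor@4
After 3 (prev): list=[4, 8, 2, 3, 1] cursor@4
After 4 (delete_current): list=[8, 2, 3, 1] cursor@8

Answer: 8 2 3 1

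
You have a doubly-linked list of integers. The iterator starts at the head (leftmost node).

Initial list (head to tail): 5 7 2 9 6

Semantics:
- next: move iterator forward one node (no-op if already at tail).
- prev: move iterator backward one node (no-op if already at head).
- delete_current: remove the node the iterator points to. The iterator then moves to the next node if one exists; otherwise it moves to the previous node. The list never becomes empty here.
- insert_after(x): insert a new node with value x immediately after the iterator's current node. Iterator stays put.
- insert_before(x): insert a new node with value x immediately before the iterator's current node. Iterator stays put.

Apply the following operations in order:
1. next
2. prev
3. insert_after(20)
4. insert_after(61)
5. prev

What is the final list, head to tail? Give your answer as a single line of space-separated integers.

After 1 (next): list=[5, 7, 2, 9, 6] cursor@7
After 2 (prev): list=[5, 7, 2, 9, 6] cursor@5
After 3 (insert_after(20)): list=[5, 20, 7, 2, 9, 6] cursor@5
After 4 (insert_after(61)): list=[5, 61, 20, 7, 2, 9, 6] cursor@5
After 5 (prev): list=[5, 61, 20, 7, 2, 9, 6] cursor@5

Answer: 5 61 20 7 2 9 6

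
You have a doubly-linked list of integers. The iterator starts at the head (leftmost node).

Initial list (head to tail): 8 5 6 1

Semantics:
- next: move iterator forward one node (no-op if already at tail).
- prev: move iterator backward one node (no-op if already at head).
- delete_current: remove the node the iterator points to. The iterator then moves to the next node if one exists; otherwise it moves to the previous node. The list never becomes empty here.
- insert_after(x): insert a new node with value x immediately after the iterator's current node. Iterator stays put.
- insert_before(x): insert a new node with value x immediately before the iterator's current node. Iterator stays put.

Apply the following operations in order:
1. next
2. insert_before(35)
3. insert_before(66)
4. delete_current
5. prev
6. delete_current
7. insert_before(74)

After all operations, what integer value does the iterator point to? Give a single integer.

Answer: 6

Derivation:
After 1 (next): list=[8, 5, 6, 1] cursor@5
After 2 (insert_before(35)): list=[8, 35, 5, 6, 1] cursor@5
After 3 (insert_before(66)): list=[8, 35, 66, 5, 6, 1] cursor@5
After 4 (delete_current): list=[8, 35, 66, 6, 1] cursor@6
After 5 (prev): list=[8, 35, 66, 6, 1] cursor@66
After 6 (delete_current): list=[8, 35, 6, 1] cursor@6
After 7 (insert_before(74)): list=[8, 35, 74, 6, 1] cursor@6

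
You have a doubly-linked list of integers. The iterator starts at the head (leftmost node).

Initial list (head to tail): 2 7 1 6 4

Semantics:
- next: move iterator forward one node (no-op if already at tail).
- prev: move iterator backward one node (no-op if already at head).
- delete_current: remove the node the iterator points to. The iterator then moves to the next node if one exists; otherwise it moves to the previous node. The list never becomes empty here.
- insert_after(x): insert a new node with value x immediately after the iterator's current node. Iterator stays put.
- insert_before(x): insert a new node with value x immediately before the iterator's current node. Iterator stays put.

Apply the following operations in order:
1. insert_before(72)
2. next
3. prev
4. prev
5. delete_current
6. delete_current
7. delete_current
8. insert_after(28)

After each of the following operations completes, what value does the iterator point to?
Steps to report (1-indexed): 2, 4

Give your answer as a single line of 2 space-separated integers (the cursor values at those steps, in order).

After 1 (insert_before(72)): list=[72, 2, 7, 1, 6, 4] cursor@2
After 2 (next): list=[72, 2, 7, 1, 6, 4] cursor@7
After 3 (prev): list=[72, 2, 7, 1, 6, 4] cursor@2
After 4 (prev): list=[72, 2, 7, 1, 6, 4] cursor@72
After 5 (delete_current): list=[2, 7, 1, 6, 4] cursor@2
After 6 (delete_current): list=[7, 1, 6, 4] cursor@7
After 7 (delete_current): list=[1, 6, 4] cursor@1
After 8 (insert_after(28)): list=[1, 28, 6, 4] cursor@1

Answer: 7 72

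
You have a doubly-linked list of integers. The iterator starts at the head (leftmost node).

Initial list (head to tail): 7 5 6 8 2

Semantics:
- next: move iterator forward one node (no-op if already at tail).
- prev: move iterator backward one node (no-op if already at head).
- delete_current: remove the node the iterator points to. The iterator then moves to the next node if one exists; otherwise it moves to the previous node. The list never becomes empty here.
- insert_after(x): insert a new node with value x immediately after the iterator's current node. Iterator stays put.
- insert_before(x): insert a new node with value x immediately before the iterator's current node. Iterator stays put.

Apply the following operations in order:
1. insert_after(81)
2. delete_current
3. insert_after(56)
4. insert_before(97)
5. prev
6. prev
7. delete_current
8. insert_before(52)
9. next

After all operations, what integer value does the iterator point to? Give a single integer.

Answer: 56

Derivation:
After 1 (insert_after(81)): list=[7, 81, 5, 6, 8, 2] cursor@7
After 2 (delete_current): list=[81, 5, 6, 8, 2] cursor@81
After 3 (insert_after(56)): list=[81, 56, 5, 6, 8, 2] cursor@81
After 4 (insert_before(97)): list=[97, 81, 56, 5, 6, 8, 2] cursor@81
After 5 (prev): list=[97, 81, 56, 5, 6, 8, 2] cursor@97
After 6 (prev): list=[97, 81, 56, 5, 6, 8, 2] cursor@97
After 7 (delete_current): list=[81, 56, 5, 6, 8, 2] cursor@81
After 8 (insert_before(52)): list=[52, 81, 56, 5, 6, 8, 2] cursor@81
After 9 (next): list=[52, 81, 56, 5, 6, 8, 2] cursor@56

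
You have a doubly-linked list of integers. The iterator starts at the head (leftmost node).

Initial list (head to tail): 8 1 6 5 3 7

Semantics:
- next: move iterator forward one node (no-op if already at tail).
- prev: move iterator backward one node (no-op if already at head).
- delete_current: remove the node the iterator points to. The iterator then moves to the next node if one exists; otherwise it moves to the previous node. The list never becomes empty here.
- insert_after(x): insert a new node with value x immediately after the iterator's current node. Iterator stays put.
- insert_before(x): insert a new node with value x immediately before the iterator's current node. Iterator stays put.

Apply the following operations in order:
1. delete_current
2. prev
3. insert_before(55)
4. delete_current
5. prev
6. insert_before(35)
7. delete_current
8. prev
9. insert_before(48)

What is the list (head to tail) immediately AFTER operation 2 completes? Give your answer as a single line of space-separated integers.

After 1 (delete_current): list=[1, 6, 5, 3, 7] cursor@1
After 2 (prev): list=[1, 6, 5, 3, 7] cursor@1

Answer: 1 6 5 3 7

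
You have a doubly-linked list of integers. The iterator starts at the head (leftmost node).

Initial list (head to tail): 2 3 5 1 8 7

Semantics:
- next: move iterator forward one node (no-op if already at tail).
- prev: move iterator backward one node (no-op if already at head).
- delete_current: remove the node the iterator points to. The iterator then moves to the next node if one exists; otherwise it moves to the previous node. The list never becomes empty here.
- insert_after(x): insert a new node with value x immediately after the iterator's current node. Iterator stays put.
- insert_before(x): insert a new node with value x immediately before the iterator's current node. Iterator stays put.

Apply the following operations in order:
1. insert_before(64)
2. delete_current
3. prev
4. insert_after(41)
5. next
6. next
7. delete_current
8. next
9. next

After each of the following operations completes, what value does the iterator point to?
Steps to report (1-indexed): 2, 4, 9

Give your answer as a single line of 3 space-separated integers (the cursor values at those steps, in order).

Answer: 3 64 8

Derivation:
After 1 (insert_before(64)): list=[64, 2, 3, 5, 1, 8, 7] cursor@2
After 2 (delete_current): list=[64, 3, 5, 1, 8, 7] cursor@3
After 3 (prev): list=[64, 3, 5, 1, 8, 7] cursor@64
After 4 (insert_after(41)): list=[64, 41, 3, 5, 1, 8, 7] cursor@64
After 5 (next): list=[64, 41, 3, 5, 1, 8, 7] cursor@41
After 6 (next): list=[64, 41, 3, 5, 1, 8, 7] cursor@3
After 7 (delete_current): list=[64, 41, 5, 1, 8, 7] cursor@5
After 8 (next): list=[64, 41, 5, 1, 8, 7] cursor@1
After 9 (next): list=[64, 41, 5, 1, 8, 7] cursor@8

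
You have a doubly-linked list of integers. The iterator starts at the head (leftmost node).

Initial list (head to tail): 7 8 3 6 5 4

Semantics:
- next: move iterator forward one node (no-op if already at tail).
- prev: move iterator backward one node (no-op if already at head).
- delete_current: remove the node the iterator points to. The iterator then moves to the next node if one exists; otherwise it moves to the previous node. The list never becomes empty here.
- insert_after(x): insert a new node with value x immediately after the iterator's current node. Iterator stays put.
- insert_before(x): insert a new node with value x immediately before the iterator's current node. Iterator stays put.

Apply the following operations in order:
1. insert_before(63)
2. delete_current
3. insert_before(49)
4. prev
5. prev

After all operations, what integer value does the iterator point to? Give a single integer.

Answer: 63

Derivation:
After 1 (insert_before(63)): list=[63, 7, 8, 3, 6, 5, 4] cursor@7
After 2 (delete_current): list=[63, 8, 3, 6, 5, 4] cursor@8
After 3 (insert_before(49)): list=[63, 49, 8, 3, 6, 5, 4] cursor@8
After 4 (prev): list=[63, 49, 8, 3, 6, 5, 4] cursor@49
After 5 (prev): list=[63, 49, 8, 3, 6, 5, 4] cursor@63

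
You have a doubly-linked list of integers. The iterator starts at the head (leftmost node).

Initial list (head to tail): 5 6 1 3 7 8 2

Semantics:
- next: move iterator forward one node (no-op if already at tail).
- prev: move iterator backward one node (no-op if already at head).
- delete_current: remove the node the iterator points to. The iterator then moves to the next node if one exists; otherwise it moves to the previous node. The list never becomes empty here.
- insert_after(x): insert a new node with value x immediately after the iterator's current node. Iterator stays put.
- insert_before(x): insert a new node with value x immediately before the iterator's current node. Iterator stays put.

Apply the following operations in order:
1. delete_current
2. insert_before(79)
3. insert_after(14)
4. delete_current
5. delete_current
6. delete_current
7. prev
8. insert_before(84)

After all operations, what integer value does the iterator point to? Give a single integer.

Answer: 79

Derivation:
After 1 (delete_current): list=[6, 1, 3, 7, 8, 2] cursor@6
After 2 (insert_before(79)): list=[79, 6, 1, 3, 7, 8, 2] cursor@6
After 3 (insert_after(14)): list=[79, 6, 14, 1, 3, 7, 8, 2] cursor@6
After 4 (delete_current): list=[79, 14, 1, 3, 7, 8, 2] cursor@14
After 5 (delete_current): list=[79, 1, 3, 7, 8, 2] cursor@1
After 6 (delete_current): list=[79, 3, 7, 8, 2] cursor@3
After 7 (prev): list=[79, 3, 7, 8, 2] cursor@79
After 8 (insert_before(84)): list=[84, 79, 3, 7, 8, 2] cursor@79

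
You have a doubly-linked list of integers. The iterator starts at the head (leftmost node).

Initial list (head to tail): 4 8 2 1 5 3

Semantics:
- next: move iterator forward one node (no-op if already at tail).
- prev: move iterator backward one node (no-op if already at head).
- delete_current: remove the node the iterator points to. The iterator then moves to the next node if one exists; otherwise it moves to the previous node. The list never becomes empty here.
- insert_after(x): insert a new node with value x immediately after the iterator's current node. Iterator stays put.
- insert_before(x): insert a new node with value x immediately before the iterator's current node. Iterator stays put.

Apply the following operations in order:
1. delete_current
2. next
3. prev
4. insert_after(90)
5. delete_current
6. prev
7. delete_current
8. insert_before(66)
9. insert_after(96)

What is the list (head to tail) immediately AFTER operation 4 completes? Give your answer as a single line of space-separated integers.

Answer: 8 90 2 1 5 3

Derivation:
After 1 (delete_current): list=[8, 2, 1, 5, 3] cursor@8
After 2 (next): list=[8, 2, 1, 5, 3] cursor@2
After 3 (prev): list=[8, 2, 1, 5, 3] cursor@8
After 4 (insert_after(90)): list=[8, 90, 2, 1, 5, 3] cursor@8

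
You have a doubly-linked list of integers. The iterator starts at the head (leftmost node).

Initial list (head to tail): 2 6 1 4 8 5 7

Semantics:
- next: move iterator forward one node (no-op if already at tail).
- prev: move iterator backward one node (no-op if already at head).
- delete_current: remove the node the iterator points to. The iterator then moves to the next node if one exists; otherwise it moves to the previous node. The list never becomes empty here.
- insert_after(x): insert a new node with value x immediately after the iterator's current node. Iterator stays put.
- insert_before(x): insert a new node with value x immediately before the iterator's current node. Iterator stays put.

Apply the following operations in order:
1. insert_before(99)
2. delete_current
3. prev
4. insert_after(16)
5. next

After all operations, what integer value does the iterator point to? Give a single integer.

Answer: 16

Derivation:
After 1 (insert_before(99)): list=[99, 2, 6, 1, 4, 8, 5, 7] cursor@2
After 2 (delete_current): list=[99, 6, 1, 4, 8, 5, 7] cursor@6
After 3 (prev): list=[99, 6, 1, 4, 8, 5, 7] cursor@99
After 4 (insert_after(16)): list=[99, 16, 6, 1, 4, 8, 5, 7] cursor@99
After 5 (next): list=[99, 16, 6, 1, 4, 8, 5, 7] cursor@16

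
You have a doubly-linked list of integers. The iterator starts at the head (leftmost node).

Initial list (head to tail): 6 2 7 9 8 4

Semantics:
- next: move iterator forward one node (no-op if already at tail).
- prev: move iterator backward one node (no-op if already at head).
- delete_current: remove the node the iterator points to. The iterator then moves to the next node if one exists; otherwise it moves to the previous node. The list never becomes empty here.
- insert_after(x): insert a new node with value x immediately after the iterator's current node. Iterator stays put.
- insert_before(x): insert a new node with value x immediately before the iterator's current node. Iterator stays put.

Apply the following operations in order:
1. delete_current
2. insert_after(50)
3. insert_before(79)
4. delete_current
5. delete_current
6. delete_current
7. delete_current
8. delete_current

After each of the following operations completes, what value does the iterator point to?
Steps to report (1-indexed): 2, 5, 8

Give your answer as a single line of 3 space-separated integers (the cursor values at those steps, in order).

After 1 (delete_current): list=[2, 7, 9, 8, 4] cursor@2
After 2 (insert_after(50)): list=[2, 50, 7, 9, 8, 4] cursor@2
After 3 (insert_before(79)): list=[79, 2, 50, 7, 9, 8, 4] cursor@2
After 4 (delete_current): list=[79, 50, 7, 9, 8, 4] cursor@50
After 5 (delete_current): list=[79, 7, 9, 8, 4] cursor@7
After 6 (delete_current): list=[79, 9, 8, 4] cursor@9
After 7 (delete_current): list=[79, 8, 4] cursor@8
After 8 (delete_current): list=[79, 4] cursor@4

Answer: 2 7 4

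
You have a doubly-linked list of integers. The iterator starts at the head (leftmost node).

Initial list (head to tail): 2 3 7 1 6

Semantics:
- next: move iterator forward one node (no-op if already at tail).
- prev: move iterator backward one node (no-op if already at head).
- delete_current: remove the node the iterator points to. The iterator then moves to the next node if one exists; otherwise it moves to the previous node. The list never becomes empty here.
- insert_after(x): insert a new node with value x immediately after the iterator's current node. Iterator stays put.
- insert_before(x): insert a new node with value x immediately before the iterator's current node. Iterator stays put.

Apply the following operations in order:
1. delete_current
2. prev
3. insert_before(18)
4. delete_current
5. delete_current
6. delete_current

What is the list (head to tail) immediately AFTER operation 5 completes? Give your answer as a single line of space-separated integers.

Answer: 18 1 6

Derivation:
After 1 (delete_current): list=[3, 7, 1, 6] cursor@3
After 2 (prev): list=[3, 7, 1, 6] cursor@3
After 3 (insert_before(18)): list=[18, 3, 7, 1, 6] cursor@3
After 4 (delete_current): list=[18, 7, 1, 6] cursor@7
After 5 (delete_current): list=[18, 1, 6] cursor@1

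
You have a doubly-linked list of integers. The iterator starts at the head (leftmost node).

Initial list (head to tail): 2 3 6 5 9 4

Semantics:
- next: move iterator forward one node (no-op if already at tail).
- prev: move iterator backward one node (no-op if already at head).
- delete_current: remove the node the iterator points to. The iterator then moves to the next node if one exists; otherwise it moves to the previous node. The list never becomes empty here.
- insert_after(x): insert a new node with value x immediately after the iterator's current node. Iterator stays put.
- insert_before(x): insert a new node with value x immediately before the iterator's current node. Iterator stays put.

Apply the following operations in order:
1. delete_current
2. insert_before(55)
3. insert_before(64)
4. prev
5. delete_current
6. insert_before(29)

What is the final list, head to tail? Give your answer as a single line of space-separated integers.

Answer: 55 29 3 6 5 9 4

Derivation:
After 1 (delete_current): list=[3, 6, 5, 9, 4] cursor@3
After 2 (insert_before(55)): list=[55, 3, 6, 5, 9, 4] cursor@3
After 3 (insert_before(64)): list=[55, 64, 3, 6, 5, 9, 4] cursor@3
After 4 (prev): list=[55, 64, 3, 6, 5, 9, 4] cursor@64
After 5 (delete_current): list=[55, 3, 6, 5, 9, 4] cursor@3
After 6 (insert_before(29)): list=[55, 29, 3, 6, 5, 9, 4] cursor@3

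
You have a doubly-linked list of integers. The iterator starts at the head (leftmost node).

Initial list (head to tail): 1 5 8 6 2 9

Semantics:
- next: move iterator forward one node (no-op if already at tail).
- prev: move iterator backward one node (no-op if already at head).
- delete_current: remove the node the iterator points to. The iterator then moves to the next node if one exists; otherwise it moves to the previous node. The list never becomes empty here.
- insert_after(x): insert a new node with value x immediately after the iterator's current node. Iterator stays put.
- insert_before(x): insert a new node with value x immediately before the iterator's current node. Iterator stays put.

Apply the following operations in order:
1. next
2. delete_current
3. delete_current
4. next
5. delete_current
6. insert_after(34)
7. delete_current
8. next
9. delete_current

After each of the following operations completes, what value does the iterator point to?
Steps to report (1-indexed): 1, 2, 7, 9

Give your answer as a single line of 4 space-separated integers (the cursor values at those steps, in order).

Answer: 5 8 34 6

Derivation:
After 1 (next): list=[1, 5, 8, 6, 2, 9] cursor@5
After 2 (delete_current): list=[1, 8, 6, 2, 9] cursor@8
After 3 (delete_current): list=[1, 6, 2, 9] cursor@6
After 4 (next): list=[1, 6, 2, 9] cursor@2
After 5 (delete_current): list=[1, 6, 9] cursor@9
After 6 (insert_after(34)): list=[1, 6, 9, 34] cursor@9
After 7 (delete_current): list=[1, 6, 34] cursor@34
After 8 (next): list=[1, 6, 34] cursor@34
After 9 (delete_current): list=[1, 6] cursor@6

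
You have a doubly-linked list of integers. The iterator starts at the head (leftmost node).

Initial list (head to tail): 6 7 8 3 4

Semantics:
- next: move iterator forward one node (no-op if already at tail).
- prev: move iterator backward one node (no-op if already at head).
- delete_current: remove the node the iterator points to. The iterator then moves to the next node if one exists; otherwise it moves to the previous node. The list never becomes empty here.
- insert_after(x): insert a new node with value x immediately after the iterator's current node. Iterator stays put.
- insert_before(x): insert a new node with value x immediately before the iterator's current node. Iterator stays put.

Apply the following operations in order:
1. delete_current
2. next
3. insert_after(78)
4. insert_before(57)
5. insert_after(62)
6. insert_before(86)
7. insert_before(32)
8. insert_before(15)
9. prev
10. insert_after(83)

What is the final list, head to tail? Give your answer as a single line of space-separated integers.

Answer: 7 57 86 32 15 83 8 62 78 3 4

Derivation:
After 1 (delete_current): list=[7, 8, 3, 4] cursor@7
After 2 (next): list=[7, 8, 3, 4] cursor@8
After 3 (insert_after(78)): list=[7, 8, 78, 3, 4] cursor@8
After 4 (insert_before(57)): list=[7, 57, 8, 78, 3, 4] cursor@8
After 5 (insert_after(62)): list=[7, 57, 8, 62, 78, 3, 4] cursor@8
After 6 (insert_before(86)): list=[7, 57, 86, 8, 62, 78, 3, 4] cursor@8
After 7 (insert_before(32)): list=[7, 57, 86, 32, 8, 62, 78, 3, 4] cursor@8
After 8 (insert_before(15)): list=[7, 57, 86, 32, 15, 8, 62, 78, 3, 4] cursor@8
After 9 (prev): list=[7, 57, 86, 32, 15, 8, 62, 78, 3, 4] cursor@15
After 10 (insert_after(83)): list=[7, 57, 86, 32, 15, 83, 8, 62, 78, 3, 4] cursor@15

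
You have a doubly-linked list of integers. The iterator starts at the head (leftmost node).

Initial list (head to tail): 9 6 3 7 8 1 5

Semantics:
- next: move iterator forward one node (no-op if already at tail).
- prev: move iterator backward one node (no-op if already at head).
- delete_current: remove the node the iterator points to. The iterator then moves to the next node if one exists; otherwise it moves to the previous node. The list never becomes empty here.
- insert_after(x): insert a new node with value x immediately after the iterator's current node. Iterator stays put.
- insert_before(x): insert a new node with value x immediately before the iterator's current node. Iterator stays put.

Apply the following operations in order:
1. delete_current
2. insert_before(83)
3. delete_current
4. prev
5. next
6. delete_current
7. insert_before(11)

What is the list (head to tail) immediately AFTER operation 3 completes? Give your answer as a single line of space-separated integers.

Answer: 83 3 7 8 1 5

Derivation:
After 1 (delete_current): list=[6, 3, 7, 8, 1, 5] cursor@6
After 2 (insert_before(83)): list=[83, 6, 3, 7, 8, 1, 5] cursor@6
After 3 (delete_current): list=[83, 3, 7, 8, 1, 5] cursor@3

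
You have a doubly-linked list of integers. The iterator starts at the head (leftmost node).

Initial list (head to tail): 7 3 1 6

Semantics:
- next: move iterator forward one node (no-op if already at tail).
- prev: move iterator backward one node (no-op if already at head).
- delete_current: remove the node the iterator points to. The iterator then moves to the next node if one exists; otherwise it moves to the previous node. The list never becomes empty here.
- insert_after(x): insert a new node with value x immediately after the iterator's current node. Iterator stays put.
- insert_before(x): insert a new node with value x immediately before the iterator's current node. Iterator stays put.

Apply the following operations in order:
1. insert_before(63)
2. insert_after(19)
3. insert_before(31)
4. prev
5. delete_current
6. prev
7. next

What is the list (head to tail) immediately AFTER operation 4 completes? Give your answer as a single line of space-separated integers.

After 1 (insert_before(63)): list=[63, 7, 3, 1, 6] cursor@7
After 2 (insert_after(19)): list=[63, 7, 19, 3, 1, 6] cursor@7
After 3 (insert_before(31)): list=[63, 31, 7, 19, 3, 1, 6] cursor@7
After 4 (prev): list=[63, 31, 7, 19, 3, 1, 6] cursor@31

Answer: 63 31 7 19 3 1 6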